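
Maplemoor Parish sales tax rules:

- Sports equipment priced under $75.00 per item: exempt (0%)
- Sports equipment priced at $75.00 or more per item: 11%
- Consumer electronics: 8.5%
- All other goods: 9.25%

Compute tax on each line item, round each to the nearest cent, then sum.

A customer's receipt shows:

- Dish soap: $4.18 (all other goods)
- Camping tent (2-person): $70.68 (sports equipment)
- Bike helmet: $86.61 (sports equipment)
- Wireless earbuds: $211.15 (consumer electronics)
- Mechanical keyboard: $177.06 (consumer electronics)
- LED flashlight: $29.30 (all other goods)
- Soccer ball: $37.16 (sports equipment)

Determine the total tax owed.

Dish soap $4.18: all other goods → 9.25% → $0.39
Camping tent (2-person) $70.68: sports equipment, under $75.00 → 0% → $0.00
Bike helmet $86.61: sports equipment, $75.00 or more → 11% → $9.53
Wireless earbuds $211.15: consumer electronics → 8.5% → $17.95
Mechanical keyboard $177.06: consumer electronics → 8.5% → $15.05
LED flashlight $29.30: all other goods → 9.25% → $2.71
Soccer ball $37.16: sports equipment, under $75.00 → 0% → $0.00
Total tax = $0.39 + $9.53 + $17.95 + $15.05 + $2.71 = $45.63

$45.63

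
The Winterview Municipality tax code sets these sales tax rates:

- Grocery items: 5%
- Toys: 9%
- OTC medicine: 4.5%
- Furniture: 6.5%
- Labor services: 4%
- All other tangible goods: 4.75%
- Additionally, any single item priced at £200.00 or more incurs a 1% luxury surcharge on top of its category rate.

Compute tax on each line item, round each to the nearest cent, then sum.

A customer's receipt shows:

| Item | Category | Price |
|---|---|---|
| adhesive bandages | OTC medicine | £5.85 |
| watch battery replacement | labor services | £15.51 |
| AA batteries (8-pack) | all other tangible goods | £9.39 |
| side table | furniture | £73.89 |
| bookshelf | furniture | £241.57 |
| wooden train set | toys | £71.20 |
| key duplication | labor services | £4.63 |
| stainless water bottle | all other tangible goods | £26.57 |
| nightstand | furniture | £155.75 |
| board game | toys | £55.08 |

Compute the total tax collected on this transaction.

Adhesive bandages £5.85: OTC medicine → 4.5% → £0.26
Watch battery replacement £15.51: labor services → 4% → £0.62
AA batteries (8-pack) £9.39: all other tangible goods → 4.75% → £0.45
Side table £73.89: furniture → 6.5% → £4.80
Bookshelf £241.57: furniture → 6.5% + 1% surcharge = 7.5% → £18.12
Wooden train set £71.20: toys → 9% → £6.41
Key duplication £4.63: labor services → 4% → £0.19
Stainless water bottle £26.57: all other tangible goods → 4.75% → £1.26
Nightstand £155.75: furniture → 6.5% → £10.12
Board game £55.08: toys → 9% → £4.96
Total tax = £0.26 + £0.62 + £0.45 + £4.80 + £18.12 + £6.41 + £0.19 + £1.26 + £10.12 + £4.96 = £47.19

£47.19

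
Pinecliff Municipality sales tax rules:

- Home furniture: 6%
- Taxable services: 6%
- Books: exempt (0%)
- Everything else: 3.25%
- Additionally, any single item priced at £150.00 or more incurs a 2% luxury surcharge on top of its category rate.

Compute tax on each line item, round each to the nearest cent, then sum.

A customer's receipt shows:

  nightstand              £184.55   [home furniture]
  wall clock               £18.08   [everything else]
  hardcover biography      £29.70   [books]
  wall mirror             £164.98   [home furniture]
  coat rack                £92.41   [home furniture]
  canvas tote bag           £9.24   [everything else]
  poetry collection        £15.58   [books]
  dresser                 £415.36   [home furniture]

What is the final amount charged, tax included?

Nightstand £184.55: home furniture → 6% + 2% surcharge = 8% → £14.76
Wall clock £18.08: everything else → 3.25% → £0.59
Hardcover biography £29.70: books → 0% → £0.00
Wall mirror £164.98: home furniture → 6% + 2% surcharge = 8% → £13.20
Coat rack £92.41: home furniture → 6% → £5.54
Canvas tote bag £9.24: everything else → 3.25% → £0.30
Poetry collection £15.58: books → 0% → £0.00
Dresser £415.36: home furniture → 6% + 2% surcharge = 8% → £33.23
Subtotal = £929.90; tax = £67.62; total due = £997.52

£997.52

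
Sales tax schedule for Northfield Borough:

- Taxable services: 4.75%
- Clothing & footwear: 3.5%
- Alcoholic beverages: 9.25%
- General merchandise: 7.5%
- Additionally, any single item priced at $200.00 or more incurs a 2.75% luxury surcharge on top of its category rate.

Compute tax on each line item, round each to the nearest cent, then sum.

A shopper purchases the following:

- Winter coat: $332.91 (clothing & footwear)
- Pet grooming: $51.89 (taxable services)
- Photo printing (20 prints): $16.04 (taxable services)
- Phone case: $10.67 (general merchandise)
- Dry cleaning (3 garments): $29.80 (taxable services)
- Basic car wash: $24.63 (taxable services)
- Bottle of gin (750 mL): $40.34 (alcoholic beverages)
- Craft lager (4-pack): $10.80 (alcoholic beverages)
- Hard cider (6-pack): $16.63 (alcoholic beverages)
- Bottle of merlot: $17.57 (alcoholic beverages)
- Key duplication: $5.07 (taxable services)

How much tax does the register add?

$35.56

Winter coat $332.91: clothing & footwear → 3.5% + 2.75% surcharge = 6.25% → $20.81
Pet grooming $51.89: taxable services → 4.75% → $2.46
Photo printing (20 prints) $16.04: taxable services → 4.75% → $0.76
Phone case $10.67: general merchandise → 7.5% → $0.80
Dry cleaning (3 garments) $29.80: taxable services → 4.75% → $1.42
Basic car wash $24.63: taxable services → 4.75% → $1.17
Bottle of gin (750 mL) $40.34: alcoholic beverages → 9.25% → $3.73
Craft lager (4-pack) $10.80: alcoholic beverages → 9.25% → $1.00
Hard cider (6-pack) $16.63: alcoholic beverages → 9.25% → $1.54
Bottle of merlot $17.57: alcoholic beverages → 9.25% → $1.63
Key duplication $5.07: taxable services → 4.75% → $0.24
Total tax = $20.81 + $2.46 + $0.76 + $0.80 + $1.42 + $1.17 + $3.73 + $1.00 + $1.54 + $1.63 + $0.24 = $35.56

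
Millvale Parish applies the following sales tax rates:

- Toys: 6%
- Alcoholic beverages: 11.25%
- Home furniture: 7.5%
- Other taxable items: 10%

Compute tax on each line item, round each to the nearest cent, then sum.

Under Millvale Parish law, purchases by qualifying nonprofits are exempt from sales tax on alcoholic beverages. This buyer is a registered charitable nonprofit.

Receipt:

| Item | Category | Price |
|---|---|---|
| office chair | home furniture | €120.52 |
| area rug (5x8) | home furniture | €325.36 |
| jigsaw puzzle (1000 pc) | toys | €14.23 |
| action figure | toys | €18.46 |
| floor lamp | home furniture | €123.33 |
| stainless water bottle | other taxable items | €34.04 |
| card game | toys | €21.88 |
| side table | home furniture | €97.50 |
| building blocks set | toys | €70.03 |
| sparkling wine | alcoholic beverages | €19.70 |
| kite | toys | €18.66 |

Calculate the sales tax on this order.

€61.99

Office chair €120.52: home furniture → 7.5% → €9.04
Area rug (5x8) €325.36: home furniture → 7.5% → €24.40
Jigsaw puzzle (1000 pc) €14.23: toys → 6% → €0.85
Action figure €18.46: toys → 6% → €1.11
Floor lamp €123.33: home furniture → 7.5% → €9.25
Stainless water bottle €34.04: other taxable items → 10% → €3.40
Card game €21.88: toys → 6% → €1.31
Side table €97.50: home furniture → 7.5% → €7.31
Building blocks set €70.03: toys → 6% → €4.20
Sparkling wine €19.70: alcoholic beverages, buyer-exempt → 0% → €0.00
Kite €18.66: toys → 6% → €1.12
Total tax = €9.04 + €24.40 + €0.85 + €1.11 + €9.25 + €3.40 + €1.31 + €7.31 + €4.20 + €1.12 = €61.99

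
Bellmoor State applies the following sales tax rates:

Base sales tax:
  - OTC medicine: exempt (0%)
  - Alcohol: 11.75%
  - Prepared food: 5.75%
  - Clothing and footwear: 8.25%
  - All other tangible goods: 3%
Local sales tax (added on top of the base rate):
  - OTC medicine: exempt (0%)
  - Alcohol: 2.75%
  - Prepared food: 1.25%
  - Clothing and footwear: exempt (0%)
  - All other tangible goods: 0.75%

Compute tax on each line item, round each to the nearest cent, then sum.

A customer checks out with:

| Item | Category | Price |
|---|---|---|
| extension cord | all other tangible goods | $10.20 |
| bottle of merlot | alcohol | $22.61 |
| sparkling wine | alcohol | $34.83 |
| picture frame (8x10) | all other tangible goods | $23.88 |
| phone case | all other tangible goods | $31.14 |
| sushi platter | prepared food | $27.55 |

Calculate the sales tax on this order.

$12.71

Extension cord $10.20: all other tangible goods → 3% + 0.75% local = 3.75% → $0.38
Bottle of merlot $22.61: alcohol → 11.75% + 2.75% local = 14.5% → $3.28
Sparkling wine $34.83: alcohol → 11.75% + 2.75% local = 14.5% → $5.05
Picture frame (8x10) $23.88: all other tangible goods → 3% + 0.75% local = 3.75% → $0.90
Phone case $31.14: all other tangible goods → 3% + 0.75% local = 3.75% → $1.17
Sushi platter $27.55: prepared food → 5.75% + 1.25% local = 7% → $1.93
Total tax = $0.38 + $3.28 + $5.05 + $0.90 + $1.17 + $1.93 = $12.71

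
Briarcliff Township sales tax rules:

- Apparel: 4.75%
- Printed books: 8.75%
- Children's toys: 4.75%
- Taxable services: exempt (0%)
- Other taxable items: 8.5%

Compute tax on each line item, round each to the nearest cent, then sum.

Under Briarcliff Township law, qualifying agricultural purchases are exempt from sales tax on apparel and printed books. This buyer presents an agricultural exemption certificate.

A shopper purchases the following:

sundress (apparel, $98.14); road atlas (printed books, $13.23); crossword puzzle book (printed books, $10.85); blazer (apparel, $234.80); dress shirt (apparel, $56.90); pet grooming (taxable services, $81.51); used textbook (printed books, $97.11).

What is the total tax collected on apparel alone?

$0.00

Sundress $98.14: apparel, buyer-exempt → 0% → $0.00
Blazer $234.80: apparel, buyer-exempt → 0% → $0.00
Dress shirt $56.90: apparel, buyer-exempt → 0% → $0.00
Tax on apparel = $0.00 + $0.00 + $0.00 = $0.00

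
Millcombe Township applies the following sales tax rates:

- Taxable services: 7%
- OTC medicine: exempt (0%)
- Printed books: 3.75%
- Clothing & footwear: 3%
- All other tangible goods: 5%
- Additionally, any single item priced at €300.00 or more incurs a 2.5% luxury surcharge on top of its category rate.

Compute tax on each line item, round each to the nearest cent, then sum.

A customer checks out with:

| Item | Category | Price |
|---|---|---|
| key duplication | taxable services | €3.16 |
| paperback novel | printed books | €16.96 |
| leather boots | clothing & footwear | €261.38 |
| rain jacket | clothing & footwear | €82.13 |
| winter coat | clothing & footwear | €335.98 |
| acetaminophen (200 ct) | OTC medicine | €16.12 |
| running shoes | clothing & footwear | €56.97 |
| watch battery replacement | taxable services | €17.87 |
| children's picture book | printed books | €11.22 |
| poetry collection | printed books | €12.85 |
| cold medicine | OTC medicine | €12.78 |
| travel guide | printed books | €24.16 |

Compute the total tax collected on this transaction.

€34.41

Key duplication €3.16: taxable services → 7% → €0.22
Paperback novel €16.96: printed books → 3.75% → €0.64
Leather boots €261.38: clothing & footwear → 3% → €7.84
Rain jacket €82.13: clothing & footwear → 3% → €2.46
Winter coat €335.98: clothing & footwear → 3% + 2.5% surcharge = 5.5% → €18.48
Acetaminophen (200 ct) €16.12: OTC medicine → 0% → €0.00
Running shoes €56.97: clothing & footwear → 3% → €1.71
Watch battery replacement €17.87: taxable services → 7% → €1.25
Children's picture book €11.22: printed books → 3.75% → €0.42
Poetry collection €12.85: printed books → 3.75% → €0.48
Cold medicine €12.78: OTC medicine → 0% → €0.00
Travel guide €24.16: printed books → 3.75% → €0.91
Total tax = €0.22 + €0.64 + €7.84 + €2.46 + €18.48 + €1.71 + €1.25 + €0.42 + €0.48 + €0.91 = €34.41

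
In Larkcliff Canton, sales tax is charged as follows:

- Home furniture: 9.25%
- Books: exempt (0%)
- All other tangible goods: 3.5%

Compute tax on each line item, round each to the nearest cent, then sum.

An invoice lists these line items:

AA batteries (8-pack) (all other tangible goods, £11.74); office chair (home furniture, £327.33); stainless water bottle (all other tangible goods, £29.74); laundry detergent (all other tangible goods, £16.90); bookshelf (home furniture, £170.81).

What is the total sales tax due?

AA batteries (8-pack) £11.74: all other tangible goods → 3.5% → £0.41
Office chair £327.33: home furniture → 9.25% → £30.28
Stainless water bottle £29.74: all other tangible goods → 3.5% → £1.04
Laundry detergent £16.90: all other tangible goods → 3.5% → £0.59
Bookshelf £170.81: home furniture → 9.25% → £15.80
Total tax = £0.41 + £30.28 + £1.04 + £0.59 + £15.80 = £48.12

£48.12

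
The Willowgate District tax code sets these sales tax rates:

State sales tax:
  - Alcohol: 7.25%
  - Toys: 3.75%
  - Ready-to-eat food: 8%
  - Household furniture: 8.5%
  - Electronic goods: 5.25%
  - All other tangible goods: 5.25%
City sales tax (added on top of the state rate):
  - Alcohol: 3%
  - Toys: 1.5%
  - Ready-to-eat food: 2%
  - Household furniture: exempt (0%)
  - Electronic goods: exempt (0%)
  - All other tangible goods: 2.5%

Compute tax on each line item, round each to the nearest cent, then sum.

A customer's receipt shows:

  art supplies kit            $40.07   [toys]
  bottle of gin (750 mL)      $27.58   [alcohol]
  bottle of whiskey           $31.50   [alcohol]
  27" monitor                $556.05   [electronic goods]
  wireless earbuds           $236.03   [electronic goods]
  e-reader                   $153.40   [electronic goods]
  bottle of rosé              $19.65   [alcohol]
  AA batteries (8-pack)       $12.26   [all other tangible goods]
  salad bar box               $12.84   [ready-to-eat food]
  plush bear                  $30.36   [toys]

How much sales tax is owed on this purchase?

Art supplies kit $40.07: toys → 3.75% + 1.5% city = 5.25% → $2.10
Bottle of gin (750 mL) $27.58: alcohol → 7.25% + 3% city = 10.25% → $2.83
Bottle of whiskey $31.50: alcohol → 7.25% + 3% city = 10.25% → $3.23
27" monitor $556.05: electronic goods → 5.25% + 0% city = 5.25% → $29.19
Wireless earbuds $236.03: electronic goods → 5.25% + 0% city = 5.25% → $12.39
E-reader $153.40: electronic goods → 5.25% + 0% city = 5.25% → $8.05
Bottle of rosé $19.65: alcohol → 7.25% + 3% city = 10.25% → $2.01
AA batteries (8-pack) $12.26: all other tangible goods → 5.25% + 2.5% city = 7.75% → $0.95
Salad bar box $12.84: ready-to-eat food → 8% + 2% city = 10% → $1.28
Plush bear $30.36: toys → 3.75% + 1.5% city = 5.25% → $1.59
Total tax = $2.10 + $2.83 + $3.23 + $29.19 + $12.39 + $8.05 + $2.01 + $0.95 + $1.28 + $1.59 = $63.62

$63.62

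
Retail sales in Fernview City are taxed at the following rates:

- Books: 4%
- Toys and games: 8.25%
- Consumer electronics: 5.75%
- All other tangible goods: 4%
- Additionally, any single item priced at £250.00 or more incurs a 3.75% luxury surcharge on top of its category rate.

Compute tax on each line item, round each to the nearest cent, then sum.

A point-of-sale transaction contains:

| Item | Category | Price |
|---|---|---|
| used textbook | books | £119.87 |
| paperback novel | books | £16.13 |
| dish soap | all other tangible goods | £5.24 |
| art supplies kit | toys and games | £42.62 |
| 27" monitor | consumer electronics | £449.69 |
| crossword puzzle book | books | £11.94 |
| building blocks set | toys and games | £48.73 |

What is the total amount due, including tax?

£750.61

Used textbook £119.87: books → 4% → £4.79
Paperback novel £16.13: books → 4% → £0.65
Dish soap £5.24: all other tangible goods → 4% → £0.21
Art supplies kit £42.62: toys and games → 8.25% → £3.52
27" monitor £449.69: consumer electronics → 5.75% + 3.75% surcharge = 9.5% → £42.72
Crossword puzzle book £11.94: books → 4% → £0.48
Building blocks set £48.73: toys and games → 8.25% → £4.02
Subtotal = £694.22; tax = £56.39; total due = £750.61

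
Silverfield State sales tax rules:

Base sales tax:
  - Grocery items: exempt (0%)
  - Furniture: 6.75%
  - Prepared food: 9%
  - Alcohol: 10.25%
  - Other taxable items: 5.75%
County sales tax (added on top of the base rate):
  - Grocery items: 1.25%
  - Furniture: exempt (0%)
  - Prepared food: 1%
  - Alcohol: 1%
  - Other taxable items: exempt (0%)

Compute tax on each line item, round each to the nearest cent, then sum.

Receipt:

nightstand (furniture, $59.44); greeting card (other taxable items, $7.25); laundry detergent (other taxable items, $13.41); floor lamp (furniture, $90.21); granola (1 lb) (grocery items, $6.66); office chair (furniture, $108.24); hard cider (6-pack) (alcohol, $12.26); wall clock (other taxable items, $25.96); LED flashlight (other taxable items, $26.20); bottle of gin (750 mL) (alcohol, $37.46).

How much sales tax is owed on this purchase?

$27.27

Nightstand $59.44: furniture → 6.75% + 0% county = 6.75% → $4.01
Greeting card $7.25: other taxable items → 5.75% + 0% county = 5.75% → $0.42
Laundry detergent $13.41: other taxable items → 5.75% + 0% county = 5.75% → $0.77
Floor lamp $90.21: furniture → 6.75% + 0% county = 6.75% → $6.09
Granola (1 lb) $6.66: grocery items → 0% + 1.25% county = 1.25% → $0.08
Office chair $108.24: furniture → 6.75% + 0% county = 6.75% → $7.31
Hard cider (6-pack) $12.26: alcohol → 10.25% + 1% county = 11.25% → $1.38
Wall clock $25.96: other taxable items → 5.75% + 0% county = 5.75% → $1.49
LED flashlight $26.20: other taxable items → 5.75% + 0% county = 5.75% → $1.51
Bottle of gin (750 mL) $37.46: alcohol → 10.25% + 1% county = 11.25% → $4.21
Total tax = $4.01 + $0.42 + $0.77 + $6.09 + $0.08 + $7.31 + $1.38 + $1.49 + $1.51 + $4.21 = $27.27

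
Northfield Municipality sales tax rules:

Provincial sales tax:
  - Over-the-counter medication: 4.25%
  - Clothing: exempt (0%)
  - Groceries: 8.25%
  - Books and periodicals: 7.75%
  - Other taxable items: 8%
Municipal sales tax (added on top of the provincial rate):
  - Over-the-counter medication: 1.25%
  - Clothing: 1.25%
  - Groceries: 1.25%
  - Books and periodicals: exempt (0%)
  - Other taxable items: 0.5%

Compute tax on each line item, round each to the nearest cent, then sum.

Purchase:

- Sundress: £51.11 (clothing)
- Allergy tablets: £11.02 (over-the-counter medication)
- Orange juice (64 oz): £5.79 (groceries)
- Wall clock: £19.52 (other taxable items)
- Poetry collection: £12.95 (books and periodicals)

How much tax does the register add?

Sundress £51.11: clothing → 0% + 1.25% municipal = 1.25% → £0.64
Allergy tablets £11.02: over-the-counter medication → 4.25% + 1.25% municipal = 5.5% → £0.61
Orange juice (64 oz) £5.79: groceries → 8.25% + 1.25% municipal = 9.5% → £0.55
Wall clock £19.52: other taxable items → 8% + 0.5% municipal = 8.5% → £1.66
Poetry collection £12.95: books and periodicals → 7.75% + 0% municipal = 7.75% → £1.00
Total tax = £0.64 + £0.61 + £0.55 + £1.66 + £1.00 = £4.46

£4.46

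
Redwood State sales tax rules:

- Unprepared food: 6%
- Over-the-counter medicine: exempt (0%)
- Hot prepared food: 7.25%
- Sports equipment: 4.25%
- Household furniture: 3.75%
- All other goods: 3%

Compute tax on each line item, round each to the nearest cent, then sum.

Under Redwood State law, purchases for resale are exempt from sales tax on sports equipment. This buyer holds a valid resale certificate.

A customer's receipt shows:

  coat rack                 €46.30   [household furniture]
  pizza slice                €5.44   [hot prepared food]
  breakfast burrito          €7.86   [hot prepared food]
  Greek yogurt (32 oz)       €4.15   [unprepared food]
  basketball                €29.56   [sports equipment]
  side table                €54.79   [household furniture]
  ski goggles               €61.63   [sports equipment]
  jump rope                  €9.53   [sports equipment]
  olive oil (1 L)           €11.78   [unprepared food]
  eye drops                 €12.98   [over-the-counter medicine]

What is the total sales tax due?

€5.71

Coat rack €46.30: household furniture → 3.75% → €1.74
Pizza slice €5.44: hot prepared food → 7.25% → €0.39
Breakfast burrito €7.86: hot prepared food → 7.25% → €0.57
Greek yogurt (32 oz) €4.15: unprepared food → 6% → €0.25
Basketball €29.56: sports equipment, buyer-exempt → 0% → €0.00
Side table €54.79: household furniture → 3.75% → €2.05
Ski goggles €61.63: sports equipment, buyer-exempt → 0% → €0.00
Jump rope €9.53: sports equipment, buyer-exempt → 0% → €0.00
Olive oil (1 L) €11.78: unprepared food → 6% → €0.71
Eye drops €12.98: over-the-counter medicine → 0% → €0.00
Total tax = €1.74 + €0.39 + €0.57 + €0.25 + €2.05 + €0.71 = €5.71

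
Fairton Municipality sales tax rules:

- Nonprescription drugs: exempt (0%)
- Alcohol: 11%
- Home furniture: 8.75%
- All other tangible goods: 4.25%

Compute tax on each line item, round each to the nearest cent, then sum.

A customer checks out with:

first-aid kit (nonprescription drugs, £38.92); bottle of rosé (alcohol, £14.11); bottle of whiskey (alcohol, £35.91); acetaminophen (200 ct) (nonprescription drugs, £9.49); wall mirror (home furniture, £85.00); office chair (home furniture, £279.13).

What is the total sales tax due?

£37.36

First-aid kit £38.92: nonprescription drugs → 0% → £0.00
Bottle of rosé £14.11: alcohol → 11% → £1.55
Bottle of whiskey £35.91: alcohol → 11% → £3.95
Acetaminophen (200 ct) £9.49: nonprescription drugs → 0% → £0.00
Wall mirror £85.00: home furniture → 8.75% → £7.44
Office chair £279.13: home furniture → 8.75% → £24.42
Total tax = £1.55 + £3.95 + £7.44 + £24.42 = £37.36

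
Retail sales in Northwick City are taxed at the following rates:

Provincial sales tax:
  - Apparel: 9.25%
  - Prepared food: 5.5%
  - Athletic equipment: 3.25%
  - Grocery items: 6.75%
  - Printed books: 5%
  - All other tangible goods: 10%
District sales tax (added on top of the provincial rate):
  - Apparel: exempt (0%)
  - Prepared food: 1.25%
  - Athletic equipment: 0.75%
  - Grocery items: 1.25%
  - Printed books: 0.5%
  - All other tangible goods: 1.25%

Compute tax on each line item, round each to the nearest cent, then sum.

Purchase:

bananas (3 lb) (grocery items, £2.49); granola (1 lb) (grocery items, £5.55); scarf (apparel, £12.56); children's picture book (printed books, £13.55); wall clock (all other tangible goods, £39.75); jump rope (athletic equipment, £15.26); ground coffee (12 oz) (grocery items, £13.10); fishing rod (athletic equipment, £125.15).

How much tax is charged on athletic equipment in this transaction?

£5.62

Jump rope £15.26: athletic equipment → 3.25% + 0.75% district = 4% → £0.61
Fishing rod £125.15: athletic equipment → 3.25% + 0.75% district = 4% → £5.01
Tax on athletic equipment = £0.61 + £5.01 = £5.62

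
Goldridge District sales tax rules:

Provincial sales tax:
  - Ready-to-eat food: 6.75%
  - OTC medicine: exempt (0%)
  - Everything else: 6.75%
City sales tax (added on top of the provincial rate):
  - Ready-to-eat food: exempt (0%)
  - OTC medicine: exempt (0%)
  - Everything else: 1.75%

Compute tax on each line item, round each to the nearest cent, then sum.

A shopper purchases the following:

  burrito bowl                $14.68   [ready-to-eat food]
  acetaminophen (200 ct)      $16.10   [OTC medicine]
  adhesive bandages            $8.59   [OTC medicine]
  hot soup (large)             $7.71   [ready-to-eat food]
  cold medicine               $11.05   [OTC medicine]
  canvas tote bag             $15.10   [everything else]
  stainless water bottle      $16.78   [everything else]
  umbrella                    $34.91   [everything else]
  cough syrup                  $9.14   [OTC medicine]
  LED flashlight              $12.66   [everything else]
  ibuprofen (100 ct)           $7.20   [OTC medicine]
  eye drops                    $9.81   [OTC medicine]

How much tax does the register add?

$8.27

Burrito bowl $14.68: ready-to-eat food → 6.75% + 0% city = 6.75% → $0.99
Acetaminophen (200 ct) $16.10: OTC medicine → 0% + 0% city = 0% → $0.00
Adhesive bandages $8.59: OTC medicine → 0% + 0% city = 0% → $0.00
Hot soup (large) $7.71: ready-to-eat food → 6.75% + 0% city = 6.75% → $0.52
Cold medicine $11.05: OTC medicine → 0% + 0% city = 0% → $0.00
Canvas tote bag $15.10: everything else → 6.75% + 1.75% city = 8.5% → $1.28
Stainless water bottle $16.78: everything else → 6.75% + 1.75% city = 8.5% → $1.43
Umbrella $34.91: everything else → 6.75% + 1.75% city = 8.5% → $2.97
Cough syrup $9.14: OTC medicine → 0% + 0% city = 0% → $0.00
LED flashlight $12.66: everything else → 6.75% + 1.75% city = 8.5% → $1.08
Ibuprofen (100 ct) $7.20: OTC medicine → 0% + 0% city = 0% → $0.00
Eye drops $9.81: OTC medicine → 0% + 0% city = 0% → $0.00
Total tax = $0.99 + $0.52 + $1.28 + $1.43 + $2.97 + $1.08 = $8.27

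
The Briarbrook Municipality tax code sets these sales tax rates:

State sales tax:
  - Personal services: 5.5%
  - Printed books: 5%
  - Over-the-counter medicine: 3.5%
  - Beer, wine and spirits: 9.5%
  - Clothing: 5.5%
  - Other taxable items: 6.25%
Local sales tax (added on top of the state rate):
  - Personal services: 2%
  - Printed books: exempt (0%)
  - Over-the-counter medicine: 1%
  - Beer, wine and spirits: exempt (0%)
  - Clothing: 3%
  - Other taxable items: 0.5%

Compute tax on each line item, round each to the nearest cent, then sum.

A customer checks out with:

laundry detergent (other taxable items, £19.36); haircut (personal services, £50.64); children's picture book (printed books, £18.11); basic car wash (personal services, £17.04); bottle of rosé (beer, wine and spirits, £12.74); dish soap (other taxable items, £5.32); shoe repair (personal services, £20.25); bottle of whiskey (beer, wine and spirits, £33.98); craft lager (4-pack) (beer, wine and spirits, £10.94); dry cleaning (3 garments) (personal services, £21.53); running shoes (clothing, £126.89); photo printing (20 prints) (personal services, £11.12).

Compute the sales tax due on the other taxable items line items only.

£1.67

Laundry detergent £19.36: other taxable items → 6.25% + 0.5% local = 6.75% → £1.31
Dish soap £5.32: other taxable items → 6.25% + 0.5% local = 6.75% → £0.36
Tax on other taxable items = £1.31 + £0.36 = £1.67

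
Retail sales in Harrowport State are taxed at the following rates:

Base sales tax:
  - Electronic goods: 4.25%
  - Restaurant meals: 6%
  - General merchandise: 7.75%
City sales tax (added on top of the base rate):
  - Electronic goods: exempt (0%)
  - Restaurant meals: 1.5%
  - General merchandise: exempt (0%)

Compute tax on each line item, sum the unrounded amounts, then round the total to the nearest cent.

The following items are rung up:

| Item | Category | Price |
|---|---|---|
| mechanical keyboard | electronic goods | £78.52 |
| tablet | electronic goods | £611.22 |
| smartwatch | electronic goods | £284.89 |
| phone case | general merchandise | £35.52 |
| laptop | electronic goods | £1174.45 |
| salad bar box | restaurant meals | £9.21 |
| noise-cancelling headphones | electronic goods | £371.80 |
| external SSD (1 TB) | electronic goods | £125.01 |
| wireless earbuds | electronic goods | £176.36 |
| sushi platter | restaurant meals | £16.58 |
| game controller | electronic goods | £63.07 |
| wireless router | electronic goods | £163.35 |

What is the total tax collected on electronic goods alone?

Mechanical keyboard £78.52: electronic goods → 4.25% + 0% city = 4.25% → £3.3371
Tablet £611.22: electronic goods → 4.25% + 0% city = 4.25% → £25.97685
Smartwatch £284.89: electronic goods → 4.25% + 0% city = 4.25% → £12.107825
Laptop £1174.45: electronic goods → 4.25% + 0% city = 4.25% → £49.914125
Noise-cancelling headphones £371.80: electronic goods → 4.25% + 0% city = 4.25% → £15.8015
External SSD (1 TB) £125.01: electronic goods → 4.25% + 0% city = 4.25% → £5.312925
Wireless earbuds £176.36: electronic goods → 4.25% + 0% city = 4.25% → £7.4953
Game controller £63.07: electronic goods → 4.25% + 0% city = 4.25% → £2.680475
Wireless router £163.35: electronic goods → 4.25% + 0% city = 4.25% → £6.942375
Tax on electronic goods: unrounded sum = £129.568475 → £129.57

£129.57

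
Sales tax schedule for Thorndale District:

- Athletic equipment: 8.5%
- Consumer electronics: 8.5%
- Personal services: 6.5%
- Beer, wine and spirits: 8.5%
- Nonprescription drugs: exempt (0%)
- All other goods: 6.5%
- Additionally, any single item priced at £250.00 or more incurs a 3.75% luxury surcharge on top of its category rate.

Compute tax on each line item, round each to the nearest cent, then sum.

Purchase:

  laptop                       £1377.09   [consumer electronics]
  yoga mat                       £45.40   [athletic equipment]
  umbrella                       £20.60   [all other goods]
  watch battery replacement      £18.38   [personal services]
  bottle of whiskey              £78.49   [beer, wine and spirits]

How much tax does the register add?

£181.75

Laptop £1377.09: consumer electronics → 8.5% + 3.75% surcharge = 12.25% → £168.69
Yoga mat £45.40: athletic equipment → 8.5% → £3.86
Umbrella £20.60: all other goods → 6.5% → £1.34
Watch battery replacement £18.38: personal services → 6.5% → £1.19
Bottle of whiskey £78.49: beer, wine and spirits → 8.5% → £6.67
Total tax = £168.69 + £3.86 + £1.34 + £1.19 + £6.67 = £181.75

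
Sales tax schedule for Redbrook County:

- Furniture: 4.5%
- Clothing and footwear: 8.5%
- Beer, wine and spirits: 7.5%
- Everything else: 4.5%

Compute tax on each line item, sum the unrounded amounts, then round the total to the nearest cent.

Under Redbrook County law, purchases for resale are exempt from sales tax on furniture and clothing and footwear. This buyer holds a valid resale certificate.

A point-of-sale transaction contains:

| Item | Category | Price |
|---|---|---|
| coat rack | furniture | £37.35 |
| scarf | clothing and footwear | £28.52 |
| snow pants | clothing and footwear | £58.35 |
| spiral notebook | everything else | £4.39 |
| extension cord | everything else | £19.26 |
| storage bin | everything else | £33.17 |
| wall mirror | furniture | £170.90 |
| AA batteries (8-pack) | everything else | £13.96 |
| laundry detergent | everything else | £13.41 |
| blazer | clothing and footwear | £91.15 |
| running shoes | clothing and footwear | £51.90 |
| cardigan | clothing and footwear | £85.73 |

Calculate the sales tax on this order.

Coat rack £37.35: furniture, buyer-exempt → 0% → £0.00
Scarf £28.52: clothing and footwear, buyer-exempt → 0% → £0.00
Snow pants £58.35: clothing and footwear, buyer-exempt → 0% → £0.00
Spiral notebook £4.39: everything else → 4.5% → £0.19755
Extension cord £19.26: everything else → 4.5% → £0.8667
Storage bin £33.17: everything else → 4.5% → £1.49265
Wall mirror £170.90: furniture, buyer-exempt → 0% → £0.00
AA batteries (8-pack) £13.96: everything else → 4.5% → £0.6282
Laundry detergent £13.41: everything else → 4.5% → £0.60345
Blazer £91.15: clothing and footwear, buyer-exempt → 0% → £0.00
Running shoes £51.90: clothing and footwear, buyer-exempt → 0% → £0.00
Cardigan £85.73: clothing and footwear, buyer-exempt → 0% → £0.00
Unrounded tax sum = £3.78855 → £3.79

£3.79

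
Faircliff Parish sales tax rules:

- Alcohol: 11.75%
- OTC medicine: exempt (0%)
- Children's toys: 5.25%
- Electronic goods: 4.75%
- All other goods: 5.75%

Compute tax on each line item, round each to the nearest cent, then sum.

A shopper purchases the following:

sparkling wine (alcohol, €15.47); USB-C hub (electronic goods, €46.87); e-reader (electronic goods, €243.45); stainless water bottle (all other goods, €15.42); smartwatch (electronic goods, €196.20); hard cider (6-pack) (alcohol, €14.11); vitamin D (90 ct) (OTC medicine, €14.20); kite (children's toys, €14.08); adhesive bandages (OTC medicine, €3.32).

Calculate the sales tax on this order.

€28.22

Sparkling wine €15.47: alcohol → 11.75% → €1.82
USB-C hub €46.87: electronic goods → 4.75% → €2.23
E-reader €243.45: electronic goods → 4.75% → €11.56
Stainless water bottle €15.42: all other goods → 5.75% → €0.89
Smartwatch €196.20: electronic goods → 4.75% → €9.32
Hard cider (6-pack) €14.11: alcohol → 11.75% → €1.66
Vitamin D (90 ct) €14.20: OTC medicine → 0% → €0.00
Kite €14.08: children's toys → 5.25% → €0.74
Adhesive bandages €3.32: OTC medicine → 0% → €0.00
Total tax = €1.82 + €2.23 + €11.56 + €0.89 + €9.32 + €1.66 + €0.74 = €28.22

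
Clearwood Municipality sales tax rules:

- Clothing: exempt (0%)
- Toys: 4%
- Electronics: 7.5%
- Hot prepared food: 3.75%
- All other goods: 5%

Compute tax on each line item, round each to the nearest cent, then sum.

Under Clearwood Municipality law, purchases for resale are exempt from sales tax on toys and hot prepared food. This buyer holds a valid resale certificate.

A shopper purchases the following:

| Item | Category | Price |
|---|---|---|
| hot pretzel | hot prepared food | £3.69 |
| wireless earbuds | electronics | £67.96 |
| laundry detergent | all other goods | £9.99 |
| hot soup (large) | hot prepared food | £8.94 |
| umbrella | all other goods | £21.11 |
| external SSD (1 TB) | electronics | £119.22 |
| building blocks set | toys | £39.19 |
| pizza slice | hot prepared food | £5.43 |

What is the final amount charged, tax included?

£291.13

Hot pretzel £3.69: hot prepared food, buyer-exempt → 0% → £0.00
Wireless earbuds £67.96: electronics → 7.5% → £5.10
Laundry detergent £9.99: all other goods → 5% → £0.50
Hot soup (large) £8.94: hot prepared food, buyer-exempt → 0% → £0.00
Umbrella £21.11: all other goods → 5% → £1.06
External SSD (1 TB) £119.22: electronics → 7.5% → £8.94
Building blocks set £39.19: toys, buyer-exempt → 0% → £0.00
Pizza slice £5.43: hot prepared food, buyer-exempt → 0% → £0.00
Subtotal = £275.53; tax = £15.60; total due = £291.13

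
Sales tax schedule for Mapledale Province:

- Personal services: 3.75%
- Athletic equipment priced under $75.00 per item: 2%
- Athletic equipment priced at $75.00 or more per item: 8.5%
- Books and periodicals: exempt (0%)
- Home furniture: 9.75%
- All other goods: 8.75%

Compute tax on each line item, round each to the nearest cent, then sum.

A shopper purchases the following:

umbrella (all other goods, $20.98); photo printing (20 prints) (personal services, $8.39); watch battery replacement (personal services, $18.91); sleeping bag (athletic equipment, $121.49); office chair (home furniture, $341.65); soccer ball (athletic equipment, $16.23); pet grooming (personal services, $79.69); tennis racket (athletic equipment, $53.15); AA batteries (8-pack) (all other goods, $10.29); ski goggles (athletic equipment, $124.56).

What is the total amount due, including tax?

$857.70

Umbrella $20.98: all other goods → 8.75% → $1.84
Photo printing (20 prints) $8.39: personal services → 3.75% → $0.31
Watch battery replacement $18.91: personal services → 3.75% → $0.71
Sleeping bag $121.49: athletic equipment, $75.00 or more → 8.5% → $10.33
Office chair $341.65: home furniture → 9.75% → $33.31
Soccer ball $16.23: athletic equipment, under $75.00 → 2% → $0.32
Pet grooming $79.69: personal services → 3.75% → $2.99
Tennis racket $53.15: athletic equipment, under $75.00 → 2% → $1.06
AA batteries (8-pack) $10.29: all other goods → 8.75% → $0.90
Ski goggles $124.56: athletic equipment, $75.00 or more → 8.5% → $10.59
Subtotal = $795.34; tax = $62.36; total due = $857.70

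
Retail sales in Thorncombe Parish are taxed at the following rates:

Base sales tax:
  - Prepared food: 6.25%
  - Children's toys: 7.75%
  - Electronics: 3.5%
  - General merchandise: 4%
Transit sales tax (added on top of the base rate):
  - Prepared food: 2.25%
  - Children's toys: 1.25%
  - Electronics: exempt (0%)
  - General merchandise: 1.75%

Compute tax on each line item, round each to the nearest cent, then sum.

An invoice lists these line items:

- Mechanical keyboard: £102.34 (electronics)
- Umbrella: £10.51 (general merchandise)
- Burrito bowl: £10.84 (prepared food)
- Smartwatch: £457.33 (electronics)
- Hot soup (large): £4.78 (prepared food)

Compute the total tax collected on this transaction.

£21.52

Mechanical keyboard £102.34: electronics → 3.5% + 0% transit = 3.5% → £3.58
Umbrella £10.51: general merchandise → 4% + 1.75% transit = 5.75% → £0.60
Burrito bowl £10.84: prepared food → 6.25% + 2.25% transit = 8.5% → £0.92
Smartwatch £457.33: electronics → 3.5% + 0% transit = 3.5% → £16.01
Hot soup (large) £4.78: prepared food → 6.25% + 2.25% transit = 8.5% → £0.41
Total tax = £3.58 + £0.60 + £0.92 + £16.01 + £0.41 = £21.52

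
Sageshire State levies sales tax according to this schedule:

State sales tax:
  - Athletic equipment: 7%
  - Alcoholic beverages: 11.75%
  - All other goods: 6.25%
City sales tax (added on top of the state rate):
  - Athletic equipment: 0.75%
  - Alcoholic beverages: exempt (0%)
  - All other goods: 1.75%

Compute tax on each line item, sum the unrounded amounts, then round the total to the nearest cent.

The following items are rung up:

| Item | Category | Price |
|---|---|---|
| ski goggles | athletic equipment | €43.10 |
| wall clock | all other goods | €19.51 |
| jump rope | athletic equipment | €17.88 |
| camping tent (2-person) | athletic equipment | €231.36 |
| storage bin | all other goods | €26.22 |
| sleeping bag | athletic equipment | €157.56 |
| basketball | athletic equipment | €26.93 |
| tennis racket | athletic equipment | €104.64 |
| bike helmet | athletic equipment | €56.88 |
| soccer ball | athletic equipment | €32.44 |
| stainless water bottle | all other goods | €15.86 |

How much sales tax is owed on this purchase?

Ski goggles €43.10: athletic equipment → 7% + 0.75% city = 7.75% → €3.34025
Wall clock €19.51: all other goods → 6.25% + 1.75% city = 8% → €1.5608
Jump rope €17.88: athletic equipment → 7% + 0.75% city = 7.75% → €1.3857
Camping tent (2-person) €231.36: athletic equipment → 7% + 0.75% city = 7.75% → €17.9304
Storage bin €26.22: all other goods → 6.25% + 1.75% city = 8% → €2.0976
Sleeping bag €157.56: athletic equipment → 7% + 0.75% city = 7.75% → €12.2109
Basketball €26.93: athletic equipment → 7% + 0.75% city = 7.75% → €2.087075
Tennis racket €104.64: athletic equipment → 7% + 0.75% city = 7.75% → €8.1096
Bike helmet €56.88: athletic equipment → 7% + 0.75% city = 7.75% → €4.4082
Soccer ball €32.44: athletic equipment → 7% + 0.75% city = 7.75% → €2.5141
Stainless water bottle €15.86: all other goods → 6.25% + 1.75% city = 8% → €1.2688
Unrounded tax sum = €56.913425 → €56.91

€56.91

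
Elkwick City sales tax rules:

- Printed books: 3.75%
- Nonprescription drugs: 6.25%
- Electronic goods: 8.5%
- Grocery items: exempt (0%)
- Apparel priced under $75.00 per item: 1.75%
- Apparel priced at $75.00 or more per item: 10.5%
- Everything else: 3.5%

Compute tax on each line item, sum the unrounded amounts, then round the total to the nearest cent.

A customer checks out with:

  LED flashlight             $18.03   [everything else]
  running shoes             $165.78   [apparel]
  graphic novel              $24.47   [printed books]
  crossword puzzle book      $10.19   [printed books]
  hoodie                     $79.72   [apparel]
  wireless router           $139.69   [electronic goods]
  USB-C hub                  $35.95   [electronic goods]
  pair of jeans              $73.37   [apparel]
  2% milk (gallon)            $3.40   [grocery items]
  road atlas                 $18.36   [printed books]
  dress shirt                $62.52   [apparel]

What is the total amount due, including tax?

LED flashlight $18.03: everything else → 3.5% → $0.63105
Running shoes $165.78: apparel, $75.00 or more → 10.5% → $17.4069
Graphic novel $24.47: printed books → 3.75% → $0.917625
Crossword puzzle book $10.19: printed books → 3.75% → $0.382125
Hoodie $79.72: apparel, $75.00 or more → 10.5% → $8.3706
Wireless router $139.69: electronic goods → 8.5% → $11.87365
USB-C hub $35.95: electronic goods → 8.5% → $3.05575
Pair of jeans $73.37: apparel, under $75.00 → 1.75% → $1.283975
2% milk (gallon) $3.40: grocery items → 0% → $0.00
Road atlas $18.36: printed books → 3.75% → $0.6885
Dress shirt $62.52: apparel, under $75.00 → 1.75% → $1.0941
Subtotal = $631.48; unrounded tax = $45.704275 → $45.70; total due = $677.18

$677.18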